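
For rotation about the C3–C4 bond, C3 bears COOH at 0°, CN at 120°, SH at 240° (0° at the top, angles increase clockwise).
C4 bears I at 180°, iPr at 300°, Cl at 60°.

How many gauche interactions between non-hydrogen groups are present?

Non-H gauche pairs: COOH(0°)/iPr(300°); COOH(0°)/Cl(60°); CN(120°)/I(180°); CN(120°)/Cl(60°); SH(240°)/I(180°); SH(240°)/iPr(300°) — 6 interactions.

6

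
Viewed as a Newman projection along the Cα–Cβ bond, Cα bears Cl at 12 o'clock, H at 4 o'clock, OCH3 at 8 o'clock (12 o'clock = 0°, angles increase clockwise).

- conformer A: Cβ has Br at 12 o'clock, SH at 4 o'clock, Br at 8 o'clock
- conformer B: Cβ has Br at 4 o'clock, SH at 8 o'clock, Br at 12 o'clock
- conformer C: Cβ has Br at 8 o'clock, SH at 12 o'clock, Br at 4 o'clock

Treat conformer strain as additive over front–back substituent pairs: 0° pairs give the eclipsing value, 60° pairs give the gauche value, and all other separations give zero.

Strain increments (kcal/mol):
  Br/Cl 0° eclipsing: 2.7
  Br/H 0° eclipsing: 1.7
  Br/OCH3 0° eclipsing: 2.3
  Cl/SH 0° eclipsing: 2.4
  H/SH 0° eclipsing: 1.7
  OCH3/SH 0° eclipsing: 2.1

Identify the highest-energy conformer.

A

A is eclipsed. Cl at 0° is eclipsed with Br at 0° (2.7); H at 120° is eclipsed with SH at 120° (1.7); OCH3 at 240° is eclipsed with Br at 240° (2.3). Total 6.7 kcal/mol.
B is eclipsed. Cl at 0° is eclipsed with Br at 0° (2.7); H at 120° is eclipsed with Br at 120° (1.7); OCH3 at 240° is eclipsed with SH at 240° (2.1). Total 6.5 kcal/mol.
C is eclipsed. Cl at 0° is eclipsed with SH at 0° (2.4); H at 120° is eclipsed with Br at 120° (1.7); OCH3 at 240° is eclipsed with Br at 240° (2.3). Total 6.4 kcal/mol.
A has the highest total (6.7 kcal/mol).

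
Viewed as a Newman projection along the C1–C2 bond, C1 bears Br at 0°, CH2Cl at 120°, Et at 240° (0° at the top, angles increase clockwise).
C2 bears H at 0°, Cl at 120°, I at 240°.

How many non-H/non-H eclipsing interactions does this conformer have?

Non-H eclipsing pairs: CH2Cl(120°)/Cl(120°); Et(240°)/I(240°) — 2 interactions.

2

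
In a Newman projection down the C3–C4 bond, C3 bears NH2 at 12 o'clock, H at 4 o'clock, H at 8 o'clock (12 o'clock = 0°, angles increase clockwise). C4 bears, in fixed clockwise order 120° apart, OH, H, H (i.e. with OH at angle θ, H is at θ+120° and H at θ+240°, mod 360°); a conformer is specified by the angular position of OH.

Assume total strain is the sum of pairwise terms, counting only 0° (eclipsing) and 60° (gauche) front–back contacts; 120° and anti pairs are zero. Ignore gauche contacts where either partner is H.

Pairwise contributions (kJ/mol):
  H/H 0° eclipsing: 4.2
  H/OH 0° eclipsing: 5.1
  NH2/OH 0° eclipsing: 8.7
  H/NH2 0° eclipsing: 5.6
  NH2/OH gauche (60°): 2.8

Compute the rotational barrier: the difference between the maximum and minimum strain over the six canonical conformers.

17.1 kJ/mol

OH at 0° (eclipsed): NH2–OH eclipsed, H–H eclipsed, H–H eclipsed; 8.7 + 4.2 + 4.2 = 17.1 kJ/mol.
OH at 60° (staggered): NH2–OH gauche; 2.8 = 2.8 kJ/mol.
OH at 120° (eclipsed): NH2–H eclipsed, H–OH eclipsed, H–H eclipsed; 5.6 + 5.1 + 4.2 = 14.9 kJ/mol.
OH at 180° (staggered): no non-H gauche contacts → 0.0 kJ/mol.
OH at 240° (eclipsed): NH2–H eclipsed, H–H eclipsed, H–OH eclipsed; 5.6 + 4.2 + 5.1 = 14.9 kJ/mol.
OH at 300° (staggered): NH2–OH gauche; 2.8 = 2.8 kJ/mol.
Max at 0° (17.1 kJ/mol), min at 180° (0.0 kJ/mol); barrier = 17.1 kJ/mol.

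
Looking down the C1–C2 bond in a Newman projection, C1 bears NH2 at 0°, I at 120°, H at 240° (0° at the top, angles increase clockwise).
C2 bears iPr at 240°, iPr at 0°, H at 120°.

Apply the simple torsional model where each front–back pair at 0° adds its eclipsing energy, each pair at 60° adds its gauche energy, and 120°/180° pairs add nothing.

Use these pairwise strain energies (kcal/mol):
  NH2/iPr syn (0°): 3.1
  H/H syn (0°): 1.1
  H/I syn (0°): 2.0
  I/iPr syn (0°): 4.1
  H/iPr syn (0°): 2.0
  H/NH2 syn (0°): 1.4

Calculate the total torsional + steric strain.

7.1 kcal/mol

This conformer (eclipsed): NH2–iPr eclipsed, I–H eclipsed, H–iPr eclipsed; 3.1 + 2.0 + 2.0 = 7.1 kcal/mol.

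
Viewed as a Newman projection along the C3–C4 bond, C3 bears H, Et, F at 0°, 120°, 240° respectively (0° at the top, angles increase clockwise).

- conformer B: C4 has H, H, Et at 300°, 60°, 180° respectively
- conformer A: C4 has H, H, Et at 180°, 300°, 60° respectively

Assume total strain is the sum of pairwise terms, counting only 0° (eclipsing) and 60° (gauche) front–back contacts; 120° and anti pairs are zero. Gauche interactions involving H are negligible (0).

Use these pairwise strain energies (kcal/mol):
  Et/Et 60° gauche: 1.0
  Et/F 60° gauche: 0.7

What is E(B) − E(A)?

+0.7 kcal/mol

B is staggered. Et at 120° is gauche with Et at 180° (1.0); F at 240° is gauche with Et at 180° (0.7). Total 1.7 kcal/mol.
A is staggered. Et at 120° is gauche with Et at 60° (1.0). Total 1.0 kcal/mol.
E(B) − E(A) = 1.7 − 1.0 = +0.7 kcal/mol.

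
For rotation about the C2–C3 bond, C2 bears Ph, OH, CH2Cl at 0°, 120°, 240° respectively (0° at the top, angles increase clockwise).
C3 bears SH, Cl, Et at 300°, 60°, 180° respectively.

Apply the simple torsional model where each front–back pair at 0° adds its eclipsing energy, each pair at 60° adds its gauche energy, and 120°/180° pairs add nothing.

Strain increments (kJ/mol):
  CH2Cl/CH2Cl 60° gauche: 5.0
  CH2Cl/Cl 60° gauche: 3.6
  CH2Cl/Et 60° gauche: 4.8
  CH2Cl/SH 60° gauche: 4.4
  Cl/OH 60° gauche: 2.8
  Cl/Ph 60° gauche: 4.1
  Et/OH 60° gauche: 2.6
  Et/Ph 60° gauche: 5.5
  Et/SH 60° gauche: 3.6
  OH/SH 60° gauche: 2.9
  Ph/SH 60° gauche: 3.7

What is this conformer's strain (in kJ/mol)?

22.4 kJ/mol

This conformer (staggered): Ph–SH gauche, Ph–Cl gauche, OH–Cl gauche, OH–Et gauche, CH2Cl–SH gauche, CH2Cl–Et gauche; 3.7 + 4.1 + 2.8 + 2.6 + 4.4 + 4.8 = 22.4 kJ/mol.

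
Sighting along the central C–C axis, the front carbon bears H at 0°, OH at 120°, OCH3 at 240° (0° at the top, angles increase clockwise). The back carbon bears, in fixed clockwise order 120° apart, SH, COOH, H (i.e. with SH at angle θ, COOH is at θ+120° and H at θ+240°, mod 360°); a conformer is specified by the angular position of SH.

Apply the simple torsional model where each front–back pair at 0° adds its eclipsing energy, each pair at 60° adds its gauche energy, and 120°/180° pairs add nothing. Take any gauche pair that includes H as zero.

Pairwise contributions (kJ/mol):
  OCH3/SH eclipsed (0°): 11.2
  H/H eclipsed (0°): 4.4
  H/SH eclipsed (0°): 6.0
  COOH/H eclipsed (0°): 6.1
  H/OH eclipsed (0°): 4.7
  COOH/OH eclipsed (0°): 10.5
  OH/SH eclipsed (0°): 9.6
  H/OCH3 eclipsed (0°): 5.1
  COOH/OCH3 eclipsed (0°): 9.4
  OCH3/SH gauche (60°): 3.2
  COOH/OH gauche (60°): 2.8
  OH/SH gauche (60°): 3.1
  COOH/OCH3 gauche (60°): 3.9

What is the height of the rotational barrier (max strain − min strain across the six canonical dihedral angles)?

17.4 kJ/mol

SH at 0° is eclipsed. H at 0° is eclipsed with SH at 0° (6.0); OH at 120° is eclipsed with COOH at 120° (10.5); OCH3 at 240° is eclipsed with H at 240° (5.1). Total 21.6 kJ/mol.
SH at 60° is staggered. OH at 120° is gauche with SH at 60° (3.1); OH at 120° is gauche with COOH at 180° (2.8); OCH3 at 240° is gauche with COOH at 180° (3.9). Total 9.8 kJ/mol.
SH at 120° is eclipsed. H at 0° is eclipsed with H at 0° (4.4); OH at 120° is eclipsed with SH at 120° (9.6); OCH3 at 240° is eclipsed with COOH at 240° (9.4). Total 23.4 kJ/mol.
SH at 180° is staggered. OH at 120° is gauche with SH at 180° (3.1); OCH3 at 240° is gauche with SH at 180° (3.2); OCH3 at 240° is gauche with COOH at 300° (3.9). Total 10.2 kJ/mol.
SH at 240° is eclipsed. H at 0° is eclipsed with COOH at 0° (6.1); OH at 120° is eclipsed with H at 120° (4.7); OCH3 at 240° is eclipsed with SH at 240° (11.2). Total 22.0 kJ/mol.
SH at 300° is staggered. OH at 120° is gauche with COOH at 60° (2.8); OCH3 at 240° is gauche with SH at 300° (3.2). Total 6.0 kJ/mol.
Max at 120° (23.4 kJ/mol), min at 300° (6.0 kJ/mol); barrier = 17.4 kJ/mol.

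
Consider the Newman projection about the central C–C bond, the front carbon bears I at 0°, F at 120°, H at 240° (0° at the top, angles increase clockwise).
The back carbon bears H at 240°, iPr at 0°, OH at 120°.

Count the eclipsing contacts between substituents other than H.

Non-H eclipsing pairs: I(0°)/iPr(0°); F(120°)/OH(120°) — 2 interactions.

2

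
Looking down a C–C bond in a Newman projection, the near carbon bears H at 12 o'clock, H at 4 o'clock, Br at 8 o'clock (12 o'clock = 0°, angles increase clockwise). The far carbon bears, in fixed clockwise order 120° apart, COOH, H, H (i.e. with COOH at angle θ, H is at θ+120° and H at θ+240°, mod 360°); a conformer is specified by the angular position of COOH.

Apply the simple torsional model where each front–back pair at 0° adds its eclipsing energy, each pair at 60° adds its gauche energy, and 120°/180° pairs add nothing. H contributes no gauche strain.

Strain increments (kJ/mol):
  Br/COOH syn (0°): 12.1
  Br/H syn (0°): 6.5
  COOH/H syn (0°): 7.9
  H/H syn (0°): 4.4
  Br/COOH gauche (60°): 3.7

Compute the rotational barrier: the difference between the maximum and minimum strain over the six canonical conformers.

COOH at 0° (eclipsed): H–COOH eclipsed, H–H eclipsed, Br–H eclipsed; 7.9 + 4.4 + 6.5 = 18.8 kJ/mol.
COOH at 60° (staggered): no non-H gauche contacts → 0.0 kJ/mol.
COOH at 120° (eclipsed): H–H eclipsed, H–COOH eclipsed, Br–H eclipsed; 4.4 + 7.9 + 6.5 = 18.8 kJ/mol.
COOH at 180° (staggered): Br–COOH gauche; 3.7 = 3.7 kJ/mol.
COOH at 240° (eclipsed): H–H eclipsed, H–H eclipsed, Br–COOH eclipsed; 4.4 + 4.4 + 12.1 = 20.9 kJ/mol.
COOH at 300° (staggered): Br–COOH gauche; 3.7 = 3.7 kJ/mol.
Max at 240° (20.9 kJ/mol), min at 60° (0.0 kJ/mol); barrier = 20.9 kJ/mol.

20.9 kJ/mol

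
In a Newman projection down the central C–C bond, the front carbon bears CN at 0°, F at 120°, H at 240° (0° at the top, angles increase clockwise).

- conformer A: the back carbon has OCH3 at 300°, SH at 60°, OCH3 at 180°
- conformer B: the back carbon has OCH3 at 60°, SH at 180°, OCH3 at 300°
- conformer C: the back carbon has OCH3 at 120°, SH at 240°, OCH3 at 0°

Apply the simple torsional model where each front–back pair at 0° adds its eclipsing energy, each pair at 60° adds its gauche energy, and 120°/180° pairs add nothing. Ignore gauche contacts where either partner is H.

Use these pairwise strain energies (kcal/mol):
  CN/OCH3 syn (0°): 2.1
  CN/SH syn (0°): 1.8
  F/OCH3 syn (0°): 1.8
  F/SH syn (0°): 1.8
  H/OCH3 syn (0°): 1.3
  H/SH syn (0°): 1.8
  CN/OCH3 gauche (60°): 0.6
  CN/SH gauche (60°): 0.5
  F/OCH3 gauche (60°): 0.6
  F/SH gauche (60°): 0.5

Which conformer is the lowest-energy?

A is staggered. CN at 0° is gauche with OCH3 at 300° (0.6); CN at 0° is gauche with SH at 60° (0.5); F at 120° is gauche with SH at 60° (0.5); F at 120° is gauche with OCH3 at 180° (0.6). Total 2.2 kcal/mol.
B is staggered. CN at 0° is gauche with OCH3 at 60° (0.6); CN at 0° is gauche with OCH3 at 300° (0.6); F at 120° is gauche with OCH3 at 60° (0.6); F at 120° is gauche with SH at 180° (0.5). Total 2.3 kcal/mol.
C is eclipsed. CN at 0° is eclipsed with OCH3 at 0° (2.1); F at 120° is eclipsed with OCH3 at 120° (1.8); H at 240° is eclipsed with SH at 240° (1.8). Total 5.7 kcal/mol.
A has the lowest total (2.2 kcal/mol).

A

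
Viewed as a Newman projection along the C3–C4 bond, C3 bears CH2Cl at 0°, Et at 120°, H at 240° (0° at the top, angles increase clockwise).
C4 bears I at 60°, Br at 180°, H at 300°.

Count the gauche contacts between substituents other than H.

3

Non-H gauche pairs: CH2Cl(0°)/I(60°); Et(120°)/I(60°); Et(120°)/Br(180°) — 3 interactions.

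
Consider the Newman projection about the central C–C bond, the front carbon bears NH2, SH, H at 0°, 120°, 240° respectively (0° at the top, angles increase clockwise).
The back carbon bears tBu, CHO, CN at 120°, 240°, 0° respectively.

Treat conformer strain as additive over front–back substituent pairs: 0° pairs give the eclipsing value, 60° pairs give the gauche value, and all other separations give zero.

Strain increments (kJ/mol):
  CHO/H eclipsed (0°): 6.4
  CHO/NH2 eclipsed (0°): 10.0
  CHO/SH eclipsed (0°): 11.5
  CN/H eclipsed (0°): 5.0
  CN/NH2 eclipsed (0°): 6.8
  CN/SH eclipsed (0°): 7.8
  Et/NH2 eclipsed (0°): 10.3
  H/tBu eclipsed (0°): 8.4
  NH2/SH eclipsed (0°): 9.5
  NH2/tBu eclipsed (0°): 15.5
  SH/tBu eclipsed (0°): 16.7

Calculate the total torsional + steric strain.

This conformer (eclipsed): NH2(0°)/CN(0°) eclipsed 6.8; SH(120°)/tBu(120°) eclipsed 16.7; H(240°)/CHO(240°) eclipsed 6.4 → 29.9 kJ/mol.

29.9 kJ/mol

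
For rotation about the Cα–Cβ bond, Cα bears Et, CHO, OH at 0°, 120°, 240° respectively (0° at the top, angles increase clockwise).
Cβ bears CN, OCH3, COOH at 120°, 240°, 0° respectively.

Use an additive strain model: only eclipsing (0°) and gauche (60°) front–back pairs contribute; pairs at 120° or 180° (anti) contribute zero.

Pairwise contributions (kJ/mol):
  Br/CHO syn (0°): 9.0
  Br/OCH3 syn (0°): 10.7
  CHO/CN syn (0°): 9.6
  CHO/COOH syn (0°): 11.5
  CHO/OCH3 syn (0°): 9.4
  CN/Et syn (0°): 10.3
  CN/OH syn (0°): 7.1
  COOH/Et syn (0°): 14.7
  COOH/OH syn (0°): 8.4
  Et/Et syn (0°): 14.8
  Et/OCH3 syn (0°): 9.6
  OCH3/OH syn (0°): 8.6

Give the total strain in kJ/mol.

This conformer (eclipsed): Et–COOH eclipsed, CHO–CN eclipsed, OH–OCH3 eclipsed; 14.7 + 9.6 + 8.6 = 32.9 kJ/mol.

32.9 kJ/mol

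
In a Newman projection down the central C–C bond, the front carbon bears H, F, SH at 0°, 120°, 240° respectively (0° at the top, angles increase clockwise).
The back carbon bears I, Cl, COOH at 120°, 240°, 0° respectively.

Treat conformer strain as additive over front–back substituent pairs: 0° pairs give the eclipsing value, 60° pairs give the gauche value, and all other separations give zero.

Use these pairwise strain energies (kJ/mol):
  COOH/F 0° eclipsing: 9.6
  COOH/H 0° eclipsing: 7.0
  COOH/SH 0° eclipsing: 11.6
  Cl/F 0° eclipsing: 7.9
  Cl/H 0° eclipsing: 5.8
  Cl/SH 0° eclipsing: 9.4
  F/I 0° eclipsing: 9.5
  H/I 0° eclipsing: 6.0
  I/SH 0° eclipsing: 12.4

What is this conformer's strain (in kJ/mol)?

This conformer (eclipsed): H(0°)/COOH(0°) eclipsed 7.0; F(120°)/I(120°) eclipsed 9.5; SH(240°)/Cl(240°) eclipsed 9.4 → 25.9 kJ/mol.

25.9 kJ/mol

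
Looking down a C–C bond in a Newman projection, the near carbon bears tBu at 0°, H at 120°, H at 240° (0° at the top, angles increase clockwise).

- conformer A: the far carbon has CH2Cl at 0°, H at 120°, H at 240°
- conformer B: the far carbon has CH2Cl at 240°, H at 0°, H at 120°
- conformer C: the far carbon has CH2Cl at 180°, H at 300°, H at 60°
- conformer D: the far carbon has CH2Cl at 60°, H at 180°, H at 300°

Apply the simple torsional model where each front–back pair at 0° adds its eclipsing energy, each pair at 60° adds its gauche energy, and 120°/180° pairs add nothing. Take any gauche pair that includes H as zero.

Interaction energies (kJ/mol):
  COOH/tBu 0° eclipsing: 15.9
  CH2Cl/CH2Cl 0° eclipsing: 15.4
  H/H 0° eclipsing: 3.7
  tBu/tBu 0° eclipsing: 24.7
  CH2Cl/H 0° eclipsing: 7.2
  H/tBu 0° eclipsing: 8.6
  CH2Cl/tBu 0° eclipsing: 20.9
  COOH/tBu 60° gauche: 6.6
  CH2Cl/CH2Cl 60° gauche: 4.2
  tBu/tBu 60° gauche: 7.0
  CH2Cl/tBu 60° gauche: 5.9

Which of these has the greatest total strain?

A

A (eclipsed): tBu(0°)/CH2Cl(0°) eclipsed 20.9; H(120°)/H(120°) eclipsed 3.7; H(240°)/H(240°) eclipsed 3.7 → 28.3 kJ/mol.
B (eclipsed): tBu(0°)/H(0°) eclipsed 8.6; H(120°)/H(120°) eclipsed 3.7; H(240°)/CH2Cl(240°) eclipsed 7.2 → 19.5 kJ/mol.
C (staggered): no non-H gauche contacts → 0.0 kJ/mol.
D (staggered): tBu(0°)/CH2Cl(60°) gauche 5.9 → 5.9 kJ/mol.
A has the highest total (28.3 kJ/mol).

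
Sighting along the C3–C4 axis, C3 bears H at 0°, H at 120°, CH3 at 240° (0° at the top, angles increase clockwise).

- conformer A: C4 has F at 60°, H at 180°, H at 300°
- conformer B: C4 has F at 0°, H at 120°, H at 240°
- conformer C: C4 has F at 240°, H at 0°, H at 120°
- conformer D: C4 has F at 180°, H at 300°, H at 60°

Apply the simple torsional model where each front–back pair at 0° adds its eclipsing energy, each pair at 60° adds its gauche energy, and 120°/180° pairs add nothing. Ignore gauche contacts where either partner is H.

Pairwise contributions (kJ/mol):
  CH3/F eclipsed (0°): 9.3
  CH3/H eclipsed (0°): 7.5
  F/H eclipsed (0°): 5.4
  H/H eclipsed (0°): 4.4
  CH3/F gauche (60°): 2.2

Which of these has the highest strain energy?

C

A (staggered): no non-H gauche contacts → 0.0 kJ/mol.
B (eclipsed): H(0°)/F(0°) eclipsed 5.4; H(120°)/H(120°) eclipsed 4.4; CH3(240°)/H(240°) eclipsed 7.5 → 17.3 kJ/mol.
C (eclipsed): H(0°)/H(0°) eclipsed 4.4; H(120°)/H(120°) eclipsed 4.4; CH3(240°)/F(240°) eclipsed 9.3 → 18.1 kJ/mol.
D (staggered): CH3(240°)/F(180°) gauche 2.2 → 2.2 kJ/mol.
C has the highest total (18.1 kJ/mol).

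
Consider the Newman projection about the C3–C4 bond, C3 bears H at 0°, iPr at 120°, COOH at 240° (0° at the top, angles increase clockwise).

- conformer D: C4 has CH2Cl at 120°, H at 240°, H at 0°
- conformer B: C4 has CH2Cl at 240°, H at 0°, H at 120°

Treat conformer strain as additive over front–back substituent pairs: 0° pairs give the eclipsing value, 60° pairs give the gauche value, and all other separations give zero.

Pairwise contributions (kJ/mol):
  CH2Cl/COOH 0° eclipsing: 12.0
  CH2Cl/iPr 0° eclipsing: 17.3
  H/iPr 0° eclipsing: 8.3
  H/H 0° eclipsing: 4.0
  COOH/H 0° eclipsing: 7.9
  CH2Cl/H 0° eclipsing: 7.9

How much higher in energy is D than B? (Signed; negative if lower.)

+4.9 kJ/mol

D is eclipsed. H at 0° is eclipsed with H at 0° (4.0); iPr at 120° is eclipsed with CH2Cl at 120° (17.3); COOH at 240° is eclipsed with H at 240° (7.9). Total 29.2 kJ/mol.
B is eclipsed. H at 0° is eclipsed with H at 0° (4.0); iPr at 120° is eclipsed with H at 120° (8.3); COOH at 240° is eclipsed with CH2Cl at 240° (12.0). Total 24.3 kJ/mol.
E(D) − E(B) = 29.2 − 24.3 = +4.9 kJ/mol.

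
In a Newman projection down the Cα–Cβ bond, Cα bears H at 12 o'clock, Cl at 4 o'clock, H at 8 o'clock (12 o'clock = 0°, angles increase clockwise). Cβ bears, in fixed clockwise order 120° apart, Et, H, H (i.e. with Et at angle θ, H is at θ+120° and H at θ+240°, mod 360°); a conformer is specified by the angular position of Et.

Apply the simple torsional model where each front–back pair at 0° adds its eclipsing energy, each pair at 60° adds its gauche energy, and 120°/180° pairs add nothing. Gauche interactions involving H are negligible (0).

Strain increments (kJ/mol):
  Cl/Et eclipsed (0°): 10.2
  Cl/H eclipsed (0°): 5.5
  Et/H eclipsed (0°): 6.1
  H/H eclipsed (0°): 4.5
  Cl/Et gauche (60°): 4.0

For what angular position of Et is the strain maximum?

120°

Et at 0° (eclipsed): H–Et eclipsed, Cl–H eclipsed, H–H eclipsed; 6.1 + 5.5 + 4.5 = 16.1 kJ/mol.
Et at 60° (staggered): Cl–Et gauche; 4.0 = 4.0 kJ/mol.
Et at 120° (eclipsed): H–H eclipsed, Cl–Et eclipsed, H–H eclipsed; 4.5 + 10.2 + 4.5 = 19.2 kJ/mol.
Et at 180° (staggered): Cl–Et gauche; 4.0 = 4.0 kJ/mol.
Et at 240° (eclipsed): H–H eclipsed, Cl–H eclipsed, H–Et eclipsed; 4.5 + 5.5 + 6.1 = 16.1 kJ/mol.
Et at 300° (staggered): no non-H gauche contacts → 0.0 kJ/mol.
The maximum (19.2 kJ/mol) occurs with Et at 120°.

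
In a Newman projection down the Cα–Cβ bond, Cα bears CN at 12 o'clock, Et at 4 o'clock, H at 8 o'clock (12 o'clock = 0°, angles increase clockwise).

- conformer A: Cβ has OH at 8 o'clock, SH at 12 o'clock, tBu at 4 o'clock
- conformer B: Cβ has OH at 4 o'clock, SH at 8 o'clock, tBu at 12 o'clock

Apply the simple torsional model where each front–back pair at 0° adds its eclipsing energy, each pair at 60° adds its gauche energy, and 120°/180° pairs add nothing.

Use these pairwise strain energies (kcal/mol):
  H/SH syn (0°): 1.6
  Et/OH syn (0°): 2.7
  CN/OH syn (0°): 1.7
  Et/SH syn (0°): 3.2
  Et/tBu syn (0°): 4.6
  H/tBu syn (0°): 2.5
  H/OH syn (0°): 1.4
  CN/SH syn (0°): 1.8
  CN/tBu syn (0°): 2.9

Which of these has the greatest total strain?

A

A (eclipsed): CN–SH eclipsed, Et–tBu eclipsed, H–OH eclipsed; 1.8 + 4.6 + 1.4 = 7.8 kcal/mol.
B (eclipsed): CN–tBu eclipsed, Et–OH eclipsed, H–SH eclipsed; 2.9 + 2.7 + 1.6 = 7.2 kcal/mol.
A has the highest total (7.8 kcal/mol).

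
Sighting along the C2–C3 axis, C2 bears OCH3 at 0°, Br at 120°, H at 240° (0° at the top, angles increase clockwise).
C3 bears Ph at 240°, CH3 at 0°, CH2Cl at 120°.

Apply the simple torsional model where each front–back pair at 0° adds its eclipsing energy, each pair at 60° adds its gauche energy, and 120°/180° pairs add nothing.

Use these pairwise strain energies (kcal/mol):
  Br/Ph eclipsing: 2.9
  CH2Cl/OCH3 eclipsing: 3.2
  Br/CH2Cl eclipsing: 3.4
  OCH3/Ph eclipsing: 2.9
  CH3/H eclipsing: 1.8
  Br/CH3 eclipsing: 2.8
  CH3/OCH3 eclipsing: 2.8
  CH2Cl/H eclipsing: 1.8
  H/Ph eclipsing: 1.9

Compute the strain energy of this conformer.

8.1 kcal/mol

This conformer (eclipsed): OCH3(0°)/CH3(0°) eclipsed 2.8; Br(120°)/CH2Cl(120°) eclipsed 3.4; H(240°)/Ph(240°) eclipsed 1.9 → 8.1 kcal/mol.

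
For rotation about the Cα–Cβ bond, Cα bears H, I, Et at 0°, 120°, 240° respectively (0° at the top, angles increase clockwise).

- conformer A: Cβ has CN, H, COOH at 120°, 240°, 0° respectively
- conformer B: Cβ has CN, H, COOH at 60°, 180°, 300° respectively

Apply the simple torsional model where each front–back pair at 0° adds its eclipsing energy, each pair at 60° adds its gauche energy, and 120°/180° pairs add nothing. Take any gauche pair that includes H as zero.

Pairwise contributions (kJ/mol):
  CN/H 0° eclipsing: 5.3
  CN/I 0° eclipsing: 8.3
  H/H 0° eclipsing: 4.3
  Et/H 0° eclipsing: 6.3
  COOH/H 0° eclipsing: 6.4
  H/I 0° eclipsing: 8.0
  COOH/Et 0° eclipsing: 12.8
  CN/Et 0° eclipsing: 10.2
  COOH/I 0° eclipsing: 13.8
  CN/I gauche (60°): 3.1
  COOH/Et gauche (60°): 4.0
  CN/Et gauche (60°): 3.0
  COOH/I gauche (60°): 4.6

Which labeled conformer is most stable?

A (eclipsed): H(0°)/COOH(0°) eclipsed 6.4; I(120°)/CN(120°) eclipsed 8.3; Et(240°)/H(240°) eclipsed 6.3 → 21.0 kJ/mol.
B (staggered): I(120°)/CN(60°) gauche 3.1; Et(240°)/COOH(300°) gauche 4.0 → 7.1 kJ/mol.
B has the lowest total (7.1 kJ/mol).

B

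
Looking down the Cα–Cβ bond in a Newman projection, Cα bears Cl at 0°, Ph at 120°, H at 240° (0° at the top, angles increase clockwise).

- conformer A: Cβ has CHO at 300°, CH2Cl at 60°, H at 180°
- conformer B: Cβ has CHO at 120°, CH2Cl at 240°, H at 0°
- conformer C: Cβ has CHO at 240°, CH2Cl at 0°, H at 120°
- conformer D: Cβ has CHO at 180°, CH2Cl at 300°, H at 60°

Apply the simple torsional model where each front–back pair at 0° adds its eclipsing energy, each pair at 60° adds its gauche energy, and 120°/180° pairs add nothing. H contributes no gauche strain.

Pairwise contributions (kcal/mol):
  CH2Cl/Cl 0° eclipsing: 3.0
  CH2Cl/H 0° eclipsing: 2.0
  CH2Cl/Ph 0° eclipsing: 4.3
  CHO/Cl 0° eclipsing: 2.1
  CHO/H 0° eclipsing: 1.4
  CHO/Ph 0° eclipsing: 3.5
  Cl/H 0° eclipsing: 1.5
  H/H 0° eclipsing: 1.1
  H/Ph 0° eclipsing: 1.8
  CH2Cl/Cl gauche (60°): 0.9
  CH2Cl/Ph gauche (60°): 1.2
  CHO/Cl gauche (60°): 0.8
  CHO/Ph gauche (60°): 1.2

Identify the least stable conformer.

B

A (staggered): Cl(0°)/CHO(300°) gauche 0.8; Cl(0°)/CH2Cl(60°) gauche 0.9; Ph(120°)/CH2Cl(60°) gauche 1.2 → 2.9 kcal/mol.
B (eclipsed): Cl(0°)/H(0°) eclipsed 1.5; Ph(120°)/CHO(120°) eclipsed 3.5; H(240°)/CH2Cl(240°) eclipsed 2.0 → 7.0 kcal/mol.
C (eclipsed): Cl(0°)/CH2Cl(0°) eclipsed 3.0; Ph(120°)/H(120°) eclipsed 1.8; H(240°)/CHO(240°) eclipsed 1.4 → 6.2 kcal/mol.
D (staggered): Cl(0°)/CH2Cl(300°) gauche 0.9; Ph(120°)/CHO(180°) gauche 1.2 → 2.1 kcal/mol.
B has the highest total (7.0 kcal/mol).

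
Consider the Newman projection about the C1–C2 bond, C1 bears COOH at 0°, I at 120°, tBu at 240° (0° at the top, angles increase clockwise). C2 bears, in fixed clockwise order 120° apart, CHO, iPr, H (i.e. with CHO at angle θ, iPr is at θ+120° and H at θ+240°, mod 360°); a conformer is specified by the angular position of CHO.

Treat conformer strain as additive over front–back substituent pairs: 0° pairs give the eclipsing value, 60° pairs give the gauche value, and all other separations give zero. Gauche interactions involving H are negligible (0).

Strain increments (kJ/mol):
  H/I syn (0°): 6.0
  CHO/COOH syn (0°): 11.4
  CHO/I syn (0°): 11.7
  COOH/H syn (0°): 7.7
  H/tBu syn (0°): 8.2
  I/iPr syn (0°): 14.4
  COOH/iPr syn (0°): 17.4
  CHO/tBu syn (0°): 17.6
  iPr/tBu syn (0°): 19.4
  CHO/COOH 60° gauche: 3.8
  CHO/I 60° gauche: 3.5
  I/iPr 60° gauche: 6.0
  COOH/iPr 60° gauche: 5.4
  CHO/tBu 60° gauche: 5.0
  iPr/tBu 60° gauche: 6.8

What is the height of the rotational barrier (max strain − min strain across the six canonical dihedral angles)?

CHO at 0° is eclipsed. COOH at 0° is eclipsed with CHO at 0° (11.4); I at 120° is eclipsed with iPr at 120° (14.4); tBu at 240° is eclipsed with H at 240° (8.2). Total 34.0 kJ/mol.
CHO at 60° is staggered. COOH at 0° is gauche with CHO at 60° (3.8); I at 120° is gauche with CHO at 60° (3.5); I at 120° is gauche with iPr at 180° (6.0); tBu at 240° is gauche with iPr at 180° (6.8). Total 20.1 kJ/mol.
CHO at 120° is eclipsed. COOH at 0° is eclipsed with H at 0° (7.7); I at 120° is eclipsed with CHO at 120° (11.7); tBu at 240° is eclipsed with iPr at 240° (19.4). Total 38.8 kJ/mol.
CHO at 180° is staggered. COOH at 0° is gauche with iPr at 300° (5.4); I at 120° is gauche with CHO at 180° (3.5); tBu at 240° is gauche with CHO at 180° (5.0); tBu at 240° is gauche with iPr at 300° (6.8). Total 20.7 kJ/mol.
CHO at 240° is eclipsed. COOH at 0° is eclipsed with iPr at 0° (17.4); I at 120° is eclipsed with H at 120° (6.0); tBu at 240° is eclipsed with CHO at 240° (17.6). Total 41.0 kJ/mol.
CHO at 300° is staggered. COOH at 0° is gauche with CHO at 300° (3.8); COOH at 0° is gauche with iPr at 60° (5.4); I at 120° is gauche with iPr at 60° (6.0); tBu at 240° is gauche with CHO at 300° (5.0). Total 20.2 kJ/mol.
Max at 240° (41.0 kJ/mol), min at 60° (20.1 kJ/mol); barrier = 20.9 kJ/mol.

20.9 kJ/mol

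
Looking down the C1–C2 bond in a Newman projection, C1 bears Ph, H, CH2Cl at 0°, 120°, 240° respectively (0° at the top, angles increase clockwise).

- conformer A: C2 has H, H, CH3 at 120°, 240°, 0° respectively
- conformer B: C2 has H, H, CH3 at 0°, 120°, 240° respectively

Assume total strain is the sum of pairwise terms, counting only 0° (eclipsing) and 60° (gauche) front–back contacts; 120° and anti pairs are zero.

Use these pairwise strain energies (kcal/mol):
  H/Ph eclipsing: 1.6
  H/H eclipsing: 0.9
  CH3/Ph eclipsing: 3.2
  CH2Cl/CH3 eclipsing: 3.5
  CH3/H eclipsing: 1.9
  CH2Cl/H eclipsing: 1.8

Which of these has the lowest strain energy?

A (eclipsed): Ph(0°)/CH3(0°) eclipsed 3.2; H(120°)/H(120°) eclipsed 0.9; CH2Cl(240°)/H(240°) eclipsed 1.8 → 5.9 kcal/mol.
B (eclipsed): Ph(0°)/H(0°) eclipsed 1.6; H(120°)/H(120°) eclipsed 0.9; CH2Cl(240°)/CH3(240°) eclipsed 3.5 → 6.0 kcal/mol.
A has the lowest total (5.9 kcal/mol).

A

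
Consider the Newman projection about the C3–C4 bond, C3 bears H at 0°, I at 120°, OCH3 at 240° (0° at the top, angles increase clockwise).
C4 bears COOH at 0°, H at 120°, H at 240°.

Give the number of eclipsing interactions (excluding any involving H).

Every eclipsing pair involves H, so the count is 0.

0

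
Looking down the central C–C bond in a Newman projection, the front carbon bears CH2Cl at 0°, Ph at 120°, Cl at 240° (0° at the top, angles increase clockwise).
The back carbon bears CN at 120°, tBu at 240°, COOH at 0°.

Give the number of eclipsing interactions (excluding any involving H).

3

Non-H eclipsing pairs: CH2Cl(0°)/COOH(0°); Ph(120°)/CN(120°); Cl(240°)/tBu(240°) — 3 interactions.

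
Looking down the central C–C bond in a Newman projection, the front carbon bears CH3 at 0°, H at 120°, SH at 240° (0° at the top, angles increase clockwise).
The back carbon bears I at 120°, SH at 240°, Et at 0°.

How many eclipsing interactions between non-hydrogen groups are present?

Non-H eclipsing pairs: CH3(0°)/Et(0°); SH(240°)/SH(240°) — 2 interactions.

2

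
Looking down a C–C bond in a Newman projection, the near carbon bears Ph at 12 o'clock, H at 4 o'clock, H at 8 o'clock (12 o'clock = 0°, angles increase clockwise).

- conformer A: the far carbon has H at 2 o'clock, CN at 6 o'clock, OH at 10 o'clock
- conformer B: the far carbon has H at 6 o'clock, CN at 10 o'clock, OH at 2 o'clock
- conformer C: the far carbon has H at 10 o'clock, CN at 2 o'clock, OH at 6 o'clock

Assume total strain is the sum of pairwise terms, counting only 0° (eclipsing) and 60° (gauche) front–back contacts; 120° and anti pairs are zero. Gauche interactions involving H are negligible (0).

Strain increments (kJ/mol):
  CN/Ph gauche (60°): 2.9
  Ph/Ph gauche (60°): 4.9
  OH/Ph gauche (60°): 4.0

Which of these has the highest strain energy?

A (staggered): Ph–OH gauche; 4.0 = 4.0 kJ/mol.
B (staggered): Ph–CN gauche, Ph–OH gauche; 2.9 + 4.0 = 6.9 kJ/mol.
C (staggered): Ph–CN gauche; 2.9 = 2.9 kJ/mol.
B has the highest total (6.9 kJ/mol).

B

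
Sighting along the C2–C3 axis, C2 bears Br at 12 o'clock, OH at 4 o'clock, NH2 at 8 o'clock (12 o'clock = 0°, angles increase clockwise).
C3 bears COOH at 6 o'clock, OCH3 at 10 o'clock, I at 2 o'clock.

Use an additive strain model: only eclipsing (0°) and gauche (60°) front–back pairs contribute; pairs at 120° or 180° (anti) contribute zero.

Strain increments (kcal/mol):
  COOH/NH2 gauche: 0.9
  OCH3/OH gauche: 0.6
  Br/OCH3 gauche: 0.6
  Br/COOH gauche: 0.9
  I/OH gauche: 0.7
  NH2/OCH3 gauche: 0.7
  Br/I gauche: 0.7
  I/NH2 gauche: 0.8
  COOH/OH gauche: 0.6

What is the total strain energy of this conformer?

This conformer is staggered. Br at 0° is gauche with OCH3 at 300° (0.6); Br at 0° is gauche with I at 60° (0.7); OH at 120° is gauche with COOH at 180° (0.6); OH at 120° is gauche with I at 60° (0.7); NH2 at 240° is gauche with COOH at 180° (0.9); NH2 at 240° is gauche with OCH3 at 300° (0.7). Total 4.2 kcal/mol.

4.2 kcal/mol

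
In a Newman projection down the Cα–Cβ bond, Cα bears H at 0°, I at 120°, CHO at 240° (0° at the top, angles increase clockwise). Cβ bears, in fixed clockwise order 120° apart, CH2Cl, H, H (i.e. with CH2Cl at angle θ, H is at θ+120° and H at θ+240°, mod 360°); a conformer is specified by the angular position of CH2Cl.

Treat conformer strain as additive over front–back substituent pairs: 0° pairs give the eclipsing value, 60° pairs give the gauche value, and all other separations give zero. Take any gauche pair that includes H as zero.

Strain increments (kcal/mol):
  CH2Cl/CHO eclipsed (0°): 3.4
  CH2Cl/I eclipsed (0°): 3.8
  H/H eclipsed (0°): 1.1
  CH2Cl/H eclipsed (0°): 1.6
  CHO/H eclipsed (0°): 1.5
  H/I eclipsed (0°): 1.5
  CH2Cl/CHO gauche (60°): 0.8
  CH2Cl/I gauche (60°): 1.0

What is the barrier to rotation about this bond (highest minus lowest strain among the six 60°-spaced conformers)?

CH2Cl at 0° is eclipsed. H at 0° is eclipsed with CH2Cl at 0° (1.6); I at 120° is eclipsed with H at 120° (1.5); CHO at 240° is eclipsed with H at 240° (1.5). Total 4.6 kcal/mol.
CH2Cl at 60° is staggered. I at 120° is gauche with CH2Cl at 60° (1.0). Total 1.0 kcal/mol.
CH2Cl at 120° is eclipsed. H at 0° is eclipsed with H at 0° (1.1); I at 120° is eclipsed with CH2Cl at 120° (3.8); CHO at 240° is eclipsed with H at 240° (1.5). Total 6.4 kcal/mol.
CH2Cl at 180° is staggered. I at 120° is gauche with CH2Cl at 180° (1.0); CHO at 240° is gauche with CH2Cl at 180° (0.8). Total 1.8 kcal/mol.
CH2Cl at 240° is eclipsed. H at 0° is eclipsed with H at 0° (1.1); I at 120° is eclipsed with H at 120° (1.5); CHO at 240° is eclipsed with CH2Cl at 240° (3.4). Total 6.0 kcal/mol.
CH2Cl at 300° is staggered. CHO at 240° is gauche with CH2Cl at 300° (0.8). Total 0.8 kcal/mol.
Max at 120° (6.4 kcal/mol), min at 300° (0.8 kcal/mol); barrier = 5.6 kcal/mol.

5.6 kcal/mol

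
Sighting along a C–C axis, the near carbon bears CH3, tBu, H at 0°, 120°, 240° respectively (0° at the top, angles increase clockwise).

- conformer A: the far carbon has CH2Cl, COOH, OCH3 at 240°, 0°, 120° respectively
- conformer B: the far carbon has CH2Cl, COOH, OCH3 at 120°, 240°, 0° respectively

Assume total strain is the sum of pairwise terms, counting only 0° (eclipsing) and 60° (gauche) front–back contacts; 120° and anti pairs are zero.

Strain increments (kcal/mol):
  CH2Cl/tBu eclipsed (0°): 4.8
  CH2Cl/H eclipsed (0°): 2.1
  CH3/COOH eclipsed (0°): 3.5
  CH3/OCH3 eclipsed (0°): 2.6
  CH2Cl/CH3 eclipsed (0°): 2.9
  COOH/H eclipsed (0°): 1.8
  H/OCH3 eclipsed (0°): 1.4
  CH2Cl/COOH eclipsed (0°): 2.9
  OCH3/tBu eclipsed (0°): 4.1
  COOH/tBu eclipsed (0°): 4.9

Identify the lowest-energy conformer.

A (eclipsed): CH3–COOH eclipsed, tBu–OCH3 eclipsed, H–CH2Cl eclipsed; 3.5 + 4.1 + 2.1 = 9.7 kcal/mol.
B (eclipsed): CH3–OCH3 eclipsed, tBu–CH2Cl eclipsed, H–COOH eclipsed; 2.6 + 4.8 + 1.8 = 9.2 kcal/mol.
B has the lowest total (9.2 kcal/mol).

B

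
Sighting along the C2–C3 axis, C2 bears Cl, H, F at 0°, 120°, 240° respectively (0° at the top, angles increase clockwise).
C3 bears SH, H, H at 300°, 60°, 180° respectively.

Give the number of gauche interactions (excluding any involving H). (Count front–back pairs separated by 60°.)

Non-H gauche pairs: Cl(0°)/SH(300°); F(240°)/SH(300°) — 2 interactions.

2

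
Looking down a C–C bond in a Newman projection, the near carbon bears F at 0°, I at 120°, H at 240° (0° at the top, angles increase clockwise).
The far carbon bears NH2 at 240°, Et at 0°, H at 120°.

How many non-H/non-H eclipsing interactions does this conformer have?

1

Non-H eclipsing pairs: F(0°)/Et(0°) — 1 interaction.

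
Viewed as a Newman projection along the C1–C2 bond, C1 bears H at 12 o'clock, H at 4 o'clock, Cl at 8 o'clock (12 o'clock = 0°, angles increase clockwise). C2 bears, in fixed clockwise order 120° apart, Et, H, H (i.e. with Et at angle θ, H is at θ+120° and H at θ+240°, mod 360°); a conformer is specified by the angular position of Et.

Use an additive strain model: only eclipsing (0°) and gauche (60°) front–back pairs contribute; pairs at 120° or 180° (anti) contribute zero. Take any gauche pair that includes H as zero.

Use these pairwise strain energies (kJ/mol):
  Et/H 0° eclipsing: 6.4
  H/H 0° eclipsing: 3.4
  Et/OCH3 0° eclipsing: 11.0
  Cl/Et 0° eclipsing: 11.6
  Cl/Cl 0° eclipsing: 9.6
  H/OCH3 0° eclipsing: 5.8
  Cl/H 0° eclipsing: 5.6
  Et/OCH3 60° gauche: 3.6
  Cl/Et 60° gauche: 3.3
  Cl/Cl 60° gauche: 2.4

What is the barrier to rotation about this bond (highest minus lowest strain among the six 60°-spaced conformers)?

18.4 kJ/mol

Et at 0° (eclipsed): H–Et eclipsed, H–H eclipsed, Cl–H eclipsed; 6.4 + 3.4 + 5.6 = 15.4 kJ/mol.
Et at 60° (staggered): no non-H gauche contacts → 0.0 kJ/mol.
Et at 120° (eclipsed): H–H eclipsed, H–Et eclipsed, Cl–H eclipsed; 3.4 + 6.4 + 5.6 = 15.4 kJ/mol.
Et at 180° (staggered): Cl–Et gauche; 3.3 = 3.3 kJ/mol.
Et at 240° (eclipsed): H–H eclipsed, H–H eclipsed, Cl–Et eclipsed; 3.4 + 3.4 + 11.6 = 18.4 kJ/mol.
Et at 300° (staggered): Cl–Et gauche; 3.3 = 3.3 kJ/mol.
Max at 240° (18.4 kJ/mol), min at 60° (0.0 kJ/mol); barrier = 18.4 kJ/mol.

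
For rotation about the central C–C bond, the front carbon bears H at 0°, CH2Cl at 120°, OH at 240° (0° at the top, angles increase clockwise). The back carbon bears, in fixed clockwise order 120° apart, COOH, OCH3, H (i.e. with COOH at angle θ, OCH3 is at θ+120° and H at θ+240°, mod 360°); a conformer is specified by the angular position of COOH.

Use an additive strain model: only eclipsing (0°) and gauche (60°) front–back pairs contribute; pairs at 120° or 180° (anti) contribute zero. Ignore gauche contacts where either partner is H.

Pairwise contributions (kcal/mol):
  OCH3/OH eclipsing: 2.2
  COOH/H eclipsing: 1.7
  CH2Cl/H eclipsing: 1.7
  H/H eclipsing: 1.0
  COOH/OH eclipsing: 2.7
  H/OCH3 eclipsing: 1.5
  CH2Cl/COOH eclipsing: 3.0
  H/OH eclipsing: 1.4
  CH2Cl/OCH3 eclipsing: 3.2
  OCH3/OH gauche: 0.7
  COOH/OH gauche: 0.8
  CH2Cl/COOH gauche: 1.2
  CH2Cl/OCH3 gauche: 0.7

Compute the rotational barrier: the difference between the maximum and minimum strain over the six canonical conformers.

4.8 kcal/mol

COOH at 0° (eclipsed): H(0°)/COOH(0°) eclipsed 1.7; CH2Cl(120°)/OCH3(120°) eclipsed 3.2; OH(240°)/H(240°) eclipsed 1.4 → 6.3 kcal/mol.
COOH at 60° (staggered): CH2Cl(120°)/COOH(60°) gauche 1.2; CH2Cl(120°)/OCH3(180°) gauche 0.7; OH(240°)/OCH3(180°) gauche 0.7 → 2.6 kcal/mol.
COOH at 120° (eclipsed): H(0°)/H(0°) eclipsed 1.0; CH2Cl(120°)/COOH(120°) eclipsed 3.0; OH(240°)/OCH3(240°) eclipsed 2.2 → 6.2 kcal/mol.
COOH at 180° (staggered): CH2Cl(120°)/COOH(180°) gauche 1.2; OH(240°)/COOH(180°) gauche 0.8; OH(240°)/OCH3(300°) gauche 0.7 → 2.7 kcal/mol.
COOH at 240° (eclipsed): H(0°)/OCH3(0°) eclipsed 1.5; CH2Cl(120°)/H(120°) eclipsed 1.7; OH(240°)/COOH(240°) eclipsed 2.7 → 5.9 kcal/mol.
COOH at 300° (staggered): CH2Cl(120°)/OCH3(60°) gauche 0.7; OH(240°)/COOH(300°) gauche 0.8 → 1.5 kcal/mol.
Max at 0° (6.3 kcal/mol), min at 300° (1.5 kcal/mol); barrier = 4.8 kcal/mol.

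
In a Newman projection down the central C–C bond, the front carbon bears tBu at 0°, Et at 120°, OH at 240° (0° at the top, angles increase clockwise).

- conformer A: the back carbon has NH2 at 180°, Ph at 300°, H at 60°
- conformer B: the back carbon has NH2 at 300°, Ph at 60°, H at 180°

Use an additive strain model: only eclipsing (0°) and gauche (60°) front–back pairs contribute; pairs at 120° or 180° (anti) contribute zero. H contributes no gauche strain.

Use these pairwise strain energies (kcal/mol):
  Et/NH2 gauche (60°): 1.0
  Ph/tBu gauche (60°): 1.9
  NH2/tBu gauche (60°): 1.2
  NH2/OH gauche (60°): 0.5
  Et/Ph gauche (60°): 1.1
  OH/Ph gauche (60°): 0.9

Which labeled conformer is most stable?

A

A (staggered): tBu(0°)/Ph(300°) gauche 1.9; Et(120°)/NH2(180°) gauche 1.0; OH(240°)/NH2(180°) gauche 0.5; OH(240°)/Ph(300°) gauche 0.9 → 4.3 kcal/mol.
B (staggered): tBu(0°)/NH2(300°) gauche 1.2; tBu(0°)/Ph(60°) gauche 1.9; Et(120°)/Ph(60°) gauche 1.1; OH(240°)/NH2(300°) gauche 0.5 → 4.7 kcal/mol.
A has the lowest total (4.3 kcal/mol).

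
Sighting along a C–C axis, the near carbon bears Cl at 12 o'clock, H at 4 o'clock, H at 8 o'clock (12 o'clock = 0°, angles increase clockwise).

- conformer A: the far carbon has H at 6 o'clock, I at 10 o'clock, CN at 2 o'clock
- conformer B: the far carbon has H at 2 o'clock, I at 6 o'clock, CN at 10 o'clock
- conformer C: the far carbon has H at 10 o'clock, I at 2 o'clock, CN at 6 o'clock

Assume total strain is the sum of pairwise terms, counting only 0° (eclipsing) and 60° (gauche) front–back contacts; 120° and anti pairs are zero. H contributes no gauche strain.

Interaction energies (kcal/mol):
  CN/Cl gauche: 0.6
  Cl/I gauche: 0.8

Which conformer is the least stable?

A is staggered. Cl at 0° is gauche with I at 300° (0.8); Cl at 0° is gauche with CN at 60° (0.6). Total 1.4 kcal/mol.
B is staggered. Cl at 0° is gauche with CN at 300° (0.6). Total 0.6 kcal/mol.
C is staggered. Cl at 0° is gauche with I at 60° (0.8). Total 0.8 kcal/mol.
A has the highest total (1.4 kcal/mol).

A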